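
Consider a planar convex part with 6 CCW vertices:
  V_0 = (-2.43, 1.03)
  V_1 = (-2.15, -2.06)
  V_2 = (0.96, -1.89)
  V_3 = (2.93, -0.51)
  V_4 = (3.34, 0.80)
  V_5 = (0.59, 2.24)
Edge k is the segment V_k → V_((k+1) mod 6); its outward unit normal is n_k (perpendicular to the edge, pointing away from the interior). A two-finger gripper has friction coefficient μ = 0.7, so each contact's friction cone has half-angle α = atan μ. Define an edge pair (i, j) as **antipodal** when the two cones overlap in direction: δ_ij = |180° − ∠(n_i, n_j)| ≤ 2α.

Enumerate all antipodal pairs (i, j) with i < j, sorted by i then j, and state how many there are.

count = 8; pairs: (0,2), (0,3), (0,4), (1,4), (1,5), (2,4), (2,5), (3,5)

α = atan 0.7 = 34.99°;  2α = 69.98°
n_0 = (-0.9959, -0.0902)
n_1 = (+0.0546, -0.9985)
n_2 = (+0.5737, -0.8190)
n_3 = (+0.9544, -0.2987)
n_4 = (+0.4639, +0.8859)
n_5 = (-0.3719, +0.9283)
  (0,1): δ = 92.05°  ·
  (0,2): δ = 60.17°  ✓
  (0,3): δ = 22.56°  ✓
  (0,4): δ = 57.18°  ✓
  (0,5): δ = 106.66°  ·
  (1,2): δ = 148.12°  ·
  (1,3): δ = 110.51°  ·
  (1,4): δ = 30.77°  ✓
  (1,5): δ = 18.71°  ✓
  (2,3): δ = 142.39°  ·
  (2,4): δ = 62.65°  ✓
  (2,5): δ = 13.18°  ✓
  (3,4): δ = 100.26°  ·
  (3,5): δ = 50.79°  ✓
  (4,5): δ = 130.53°  ·
antipodal pairs: 8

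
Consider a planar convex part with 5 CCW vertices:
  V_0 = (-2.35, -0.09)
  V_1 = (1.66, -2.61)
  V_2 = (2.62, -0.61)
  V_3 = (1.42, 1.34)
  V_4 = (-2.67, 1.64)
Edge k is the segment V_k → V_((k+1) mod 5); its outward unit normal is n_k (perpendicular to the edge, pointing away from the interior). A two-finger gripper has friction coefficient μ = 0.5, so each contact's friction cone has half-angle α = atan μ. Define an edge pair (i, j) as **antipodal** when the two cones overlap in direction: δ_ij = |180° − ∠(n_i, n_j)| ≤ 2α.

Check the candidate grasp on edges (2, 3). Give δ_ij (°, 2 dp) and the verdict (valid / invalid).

δ = 125.80°, invalid

α = atan 0.5 = 26.57°;  2α = 53.13°
edge 2: e_2 = (-1.20, +1.95);  n_2 = (+0.8517, +0.5241)
edge 3: e_3 = (-4.09, +0.30);  n_3 = (+0.0732, +0.9973)
∠(n_2, n_3) = 54.20°
δ = |180° − 54.20°| = 125.80°
125.80° > 2α = 53.13°  →  invalid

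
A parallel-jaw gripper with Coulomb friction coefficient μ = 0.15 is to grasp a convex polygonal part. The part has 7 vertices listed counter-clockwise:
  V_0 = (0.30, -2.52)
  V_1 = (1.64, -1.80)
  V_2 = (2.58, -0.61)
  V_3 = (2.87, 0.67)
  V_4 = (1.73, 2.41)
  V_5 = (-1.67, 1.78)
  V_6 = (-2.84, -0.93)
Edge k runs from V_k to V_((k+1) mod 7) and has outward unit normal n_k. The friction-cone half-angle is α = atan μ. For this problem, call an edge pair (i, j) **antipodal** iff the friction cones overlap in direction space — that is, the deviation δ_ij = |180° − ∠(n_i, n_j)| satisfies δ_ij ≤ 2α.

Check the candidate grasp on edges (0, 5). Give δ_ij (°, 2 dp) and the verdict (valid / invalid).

α = atan 0.15 = 8.53°;  2α = 17.06°
edge 0: e_0 = (+1.34, +0.72);  n_0 = (+0.4733, -0.8809)
edge 5: e_5 = (-1.17, -2.71);  n_5 = (-0.9181, +0.3964)
∠(n_0, n_5) = 141.60°
δ = |180° − 141.60°| = 38.40°
38.40° > 2α = 17.06°  →  invalid

δ = 38.40°, invalid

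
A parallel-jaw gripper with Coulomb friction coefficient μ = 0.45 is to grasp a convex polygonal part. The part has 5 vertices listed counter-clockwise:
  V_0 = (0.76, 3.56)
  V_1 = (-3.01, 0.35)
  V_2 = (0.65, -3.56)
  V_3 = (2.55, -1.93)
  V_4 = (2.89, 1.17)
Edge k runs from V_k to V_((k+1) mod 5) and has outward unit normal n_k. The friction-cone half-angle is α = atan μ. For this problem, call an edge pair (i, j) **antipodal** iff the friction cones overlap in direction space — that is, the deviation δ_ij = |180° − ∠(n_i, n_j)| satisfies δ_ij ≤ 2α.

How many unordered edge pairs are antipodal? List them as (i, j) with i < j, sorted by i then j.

count = 3; pairs: (0,2), (0,3), (1,4)

α = atan 0.45 = 24.23°;  2α = 48.46°
n_0 = (-0.6483, +0.7614)
n_1 = (-0.7301, -0.6834)
n_2 = (+0.6511, -0.7590)
n_3 = (+0.9940, -0.1090)
n_4 = (+0.7465, +0.6653)
  (0,1): δ = 87.30°  ·
  (0,2): δ = 0.21°  ✓
  (0,3): δ = 43.33°  ✓
  (0,4): δ = 91.29°  ·
  (1,2): δ = 92.48°  ·
  (1,3): δ = 49.37°  ·
  (1,4): δ = 1.40°  ✓
  (2,3): δ = 136.89°  ·
  (2,4): δ = 88.92°  ·
  (3,4): δ = 132.03°  ·
antipodal pairs: 3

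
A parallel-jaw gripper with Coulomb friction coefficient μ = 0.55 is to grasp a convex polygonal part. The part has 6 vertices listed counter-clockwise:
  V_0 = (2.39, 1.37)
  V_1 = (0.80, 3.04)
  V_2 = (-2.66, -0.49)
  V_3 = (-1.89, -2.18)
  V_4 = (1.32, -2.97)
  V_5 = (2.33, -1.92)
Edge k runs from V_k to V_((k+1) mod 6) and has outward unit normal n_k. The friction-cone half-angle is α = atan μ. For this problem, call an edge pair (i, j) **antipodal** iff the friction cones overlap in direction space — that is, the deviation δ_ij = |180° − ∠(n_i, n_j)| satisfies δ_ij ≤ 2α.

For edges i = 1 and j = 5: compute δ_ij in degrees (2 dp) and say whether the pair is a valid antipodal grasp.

δ = 43.38°, valid

α = atan 0.55 = 28.81°;  2α = 57.62°
edge 1: e_1 = (-3.46, -3.53);  n_1 = (-0.7142, +0.7000)
edge 5: e_5 = (+0.06, +3.29);  n_5 = (+0.9998, -0.0182)
∠(n_1, n_5) = 136.62°
δ = |180° − 136.62°| = 43.38°
43.38° ≤ 2α = 57.62°  →  valid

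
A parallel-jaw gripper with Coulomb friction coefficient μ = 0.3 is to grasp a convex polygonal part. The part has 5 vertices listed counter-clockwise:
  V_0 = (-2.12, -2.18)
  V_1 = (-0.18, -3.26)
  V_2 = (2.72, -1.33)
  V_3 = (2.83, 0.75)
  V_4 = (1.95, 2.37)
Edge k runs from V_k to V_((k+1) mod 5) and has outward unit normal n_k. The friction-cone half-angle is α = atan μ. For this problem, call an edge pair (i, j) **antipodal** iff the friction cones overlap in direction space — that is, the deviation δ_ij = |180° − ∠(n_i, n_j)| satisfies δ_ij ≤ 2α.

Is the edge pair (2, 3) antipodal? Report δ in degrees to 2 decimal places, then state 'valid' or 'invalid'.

α = atan 0.3 = 16.70°;  2α = 33.40°
edge 2: e_2 = (+0.11, +2.08);  n_2 = (+0.9986, -0.0528)
edge 3: e_3 = (-0.88, +1.62);  n_3 = (+0.8787, +0.4773)
∠(n_2, n_3) = 31.54°
δ = |180° − 31.54°| = 148.46°
148.46° > 2α = 33.40°  →  invalid

δ = 148.46°, invalid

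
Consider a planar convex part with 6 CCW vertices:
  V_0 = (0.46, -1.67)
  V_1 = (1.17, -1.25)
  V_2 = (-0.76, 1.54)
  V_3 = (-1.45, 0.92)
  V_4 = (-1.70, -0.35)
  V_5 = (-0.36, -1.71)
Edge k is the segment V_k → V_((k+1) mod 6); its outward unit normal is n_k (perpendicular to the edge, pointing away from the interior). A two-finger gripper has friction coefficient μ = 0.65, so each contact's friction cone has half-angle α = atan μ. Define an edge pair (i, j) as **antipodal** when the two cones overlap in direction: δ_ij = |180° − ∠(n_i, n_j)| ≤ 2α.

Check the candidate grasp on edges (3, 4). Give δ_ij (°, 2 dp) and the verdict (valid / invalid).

δ = 124.29°, invalid

α = atan 0.65 = 33.02°;  2α = 66.05°
edge 3: e_3 = (-0.25, -1.27);  n_3 = (-0.9812, +0.1931)
edge 4: e_4 = (+1.34, -1.36);  n_4 = (-0.7123, -0.7018)
∠(n_3, n_4) = 55.71°
δ = |180° − 55.71°| = 124.29°
124.29° > 2α = 66.05°  →  invalid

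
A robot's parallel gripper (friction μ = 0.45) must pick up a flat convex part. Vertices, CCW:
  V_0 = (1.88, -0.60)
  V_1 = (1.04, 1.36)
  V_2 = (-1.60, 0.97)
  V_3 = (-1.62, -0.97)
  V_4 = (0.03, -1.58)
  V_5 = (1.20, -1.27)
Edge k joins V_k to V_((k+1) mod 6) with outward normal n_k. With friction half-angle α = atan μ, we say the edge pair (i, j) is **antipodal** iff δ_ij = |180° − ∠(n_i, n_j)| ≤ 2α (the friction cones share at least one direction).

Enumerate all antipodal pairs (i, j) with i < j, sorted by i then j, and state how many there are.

count = 6; pairs: (0,2), (0,3), (1,3), (1,4), (1,5), (2,5)

α = atan 0.45 = 24.23°;  2α = 48.46°
n_0 = (+0.9191, +0.3939)
n_1 = (-0.1461, +0.9893)
n_2 = (-0.9999, +0.0103)
n_3 = (-0.3468, -0.9380)
n_4 = (+0.2561, -0.9666)
n_5 = (+0.7018, -0.7123)
  (0,1): δ = 104.80°  ·
  (0,2): δ = 23.79°  ✓
  (0,3): δ = 46.51°  ✓
  (0,4): δ = 81.64°  ·
  (0,5): δ = 111.38°  ·
  (1,2): δ = 98.99°  ·
  (1,3): δ = 28.69°  ✓
  (1,4): δ = 6.44°  ✓
  (1,5): δ = 36.17°  ✓
  (2,3): δ = 109.70°  ·
  (2,4): δ = 74.57°  ·
  (2,5): δ = 44.83°  ✓
  (3,4): δ = 144.87°  ·
  (3,5): δ = 115.14°  ·
  (4,5): δ = 150.26°  ·
antipodal pairs: 6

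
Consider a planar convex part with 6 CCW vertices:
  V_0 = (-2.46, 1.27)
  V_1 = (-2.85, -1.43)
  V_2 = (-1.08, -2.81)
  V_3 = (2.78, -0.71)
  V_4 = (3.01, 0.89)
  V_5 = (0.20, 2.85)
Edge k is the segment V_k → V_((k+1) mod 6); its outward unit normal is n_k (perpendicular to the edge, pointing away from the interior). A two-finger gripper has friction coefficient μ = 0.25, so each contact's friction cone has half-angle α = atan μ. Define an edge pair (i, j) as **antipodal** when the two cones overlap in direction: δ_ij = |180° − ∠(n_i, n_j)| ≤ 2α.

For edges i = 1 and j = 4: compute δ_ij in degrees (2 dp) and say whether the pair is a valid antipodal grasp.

α = atan 0.25 = 14.04°;  2α = 28.07°
edge 1: e_1 = (+1.77, -1.38);  n_1 = (-0.6149, -0.7886)
edge 4: e_4 = (-2.81, +1.96);  n_4 = (+0.5721, +0.8202)
∠(n_1, n_4) = 176.95°
δ = |180° − 176.95°| = 3.05°
3.05° ≤ 2α = 28.07°  →  valid

δ = 3.05°, valid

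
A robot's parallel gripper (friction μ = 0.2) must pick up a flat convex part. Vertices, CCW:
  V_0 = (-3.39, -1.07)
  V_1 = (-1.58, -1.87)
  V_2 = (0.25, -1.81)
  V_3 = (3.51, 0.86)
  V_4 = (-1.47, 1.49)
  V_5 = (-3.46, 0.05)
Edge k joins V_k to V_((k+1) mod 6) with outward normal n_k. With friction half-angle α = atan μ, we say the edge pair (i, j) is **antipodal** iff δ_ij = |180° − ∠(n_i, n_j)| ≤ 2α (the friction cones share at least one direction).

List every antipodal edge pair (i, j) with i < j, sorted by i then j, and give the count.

count = 3; pairs: (0,3), (1,3), (2,4)

α = atan 0.2 = 11.31°;  2α = 22.62°
n_0 = (-0.4043, -0.9146)
n_1 = (+0.0328, -0.9995)
n_2 = (+0.6336, -0.7736)
n_3 = (+0.1255, +0.9921)
n_4 = (-0.5862, +0.8101)
n_5 = (-0.9981, -0.0624)
  (0,1): δ = 154.28°  ·
  (0,2): δ = 116.84°  ·
  (0,3): δ = 16.63°  ✓
  (0,4): δ = 59.74°  ·
  (0,5): δ = 117.42°  ·
  (1,2): δ = 142.56°  ·
  (1,3): δ = 9.09°  ✓
  (1,4): δ = 34.01°  ·
  (1,5): δ = 91.70°  ·
  (2,3): δ = 46.53°  ·
  (2,4): δ = 3.43°  ✓
  (2,5): δ = 54.26°  ·
  (3,4): δ = 136.90°  ·
  (3,5): δ = 79.21°  ·
  (4,5): δ = 122.31°  ·
antipodal pairs: 3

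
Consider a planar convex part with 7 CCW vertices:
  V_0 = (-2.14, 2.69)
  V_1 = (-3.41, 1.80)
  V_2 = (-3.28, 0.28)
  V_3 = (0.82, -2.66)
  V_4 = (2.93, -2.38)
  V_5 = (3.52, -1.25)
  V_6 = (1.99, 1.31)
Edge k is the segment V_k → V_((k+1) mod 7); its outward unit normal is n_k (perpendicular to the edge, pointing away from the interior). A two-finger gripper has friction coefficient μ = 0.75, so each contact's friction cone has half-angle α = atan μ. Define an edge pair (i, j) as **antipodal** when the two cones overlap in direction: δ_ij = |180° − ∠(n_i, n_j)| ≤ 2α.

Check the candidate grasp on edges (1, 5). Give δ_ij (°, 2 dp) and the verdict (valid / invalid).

α = atan 0.75 = 36.87°;  2α = 73.74°
edge 1: e_1 = (+0.13, -1.52);  n_1 = (-0.9964, -0.0852)
edge 5: e_5 = (-1.53, +2.56);  n_5 = (+0.8584, +0.5130)
∠(n_1, n_5) = 154.02°
δ = |180° − 154.02°| = 25.98°
25.98° ≤ 2α = 73.74°  →  valid

δ = 25.98°, valid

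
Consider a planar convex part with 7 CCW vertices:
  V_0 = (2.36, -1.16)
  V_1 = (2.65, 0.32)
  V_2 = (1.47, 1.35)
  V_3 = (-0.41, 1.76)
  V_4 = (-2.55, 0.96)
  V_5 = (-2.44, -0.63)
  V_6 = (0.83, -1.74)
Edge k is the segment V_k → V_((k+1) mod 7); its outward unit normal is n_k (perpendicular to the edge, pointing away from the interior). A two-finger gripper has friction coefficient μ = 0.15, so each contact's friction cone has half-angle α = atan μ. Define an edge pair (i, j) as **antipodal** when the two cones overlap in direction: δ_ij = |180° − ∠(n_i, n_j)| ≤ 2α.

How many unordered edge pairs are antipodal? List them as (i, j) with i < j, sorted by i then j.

count = 3; pairs: (0,4), (2,5), (3,6)

α = atan 0.15 = 8.53°;  2α = 17.06°
n_0 = (+0.9813, -0.1923)
n_1 = (+0.6576, +0.7534)
n_2 = (+0.2131, +0.9770)
n_3 = (-0.3502, +0.9367)
n_4 = (-0.9976, -0.0690)
n_5 = (-0.3214, -0.9469)
n_6 = (+0.3545, -0.9351)
  (0,1): δ = 120.03°  ·
  (0,2): δ = 91.22°  ·
  (0,3): δ = 58.42°  ·
  (0,4): δ = 15.04°  ✓
  (0,5): δ = 82.34°  ·
  (0,6): δ = 121.85°  ·
  (1,2): δ = 151.19°  ·
  (1,3): δ = 118.39°  ·
  (1,4): δ = 44.93°  ·
  (1,5): δ = 22.37°  ·
  (1,6): δ = 61.88°  ·
  (2,3): δ = 147.20°  ·
  (2,4): δ = 73.74°  ·
  (2,5): δ = 6.45°  ✓
  (2,6): δ = 33.06°  ·
  (3,4): δ = 106.54°  ·
  (3,5): δ = 39.25°  ·
  (3,6): δ = 0.26°  ✓
  (4,5): δ = 112.71°  ·
  (4,6): δ = 73.20°  ·
  (5,6): δ = 140.49°  ·
antipodal pairs: 3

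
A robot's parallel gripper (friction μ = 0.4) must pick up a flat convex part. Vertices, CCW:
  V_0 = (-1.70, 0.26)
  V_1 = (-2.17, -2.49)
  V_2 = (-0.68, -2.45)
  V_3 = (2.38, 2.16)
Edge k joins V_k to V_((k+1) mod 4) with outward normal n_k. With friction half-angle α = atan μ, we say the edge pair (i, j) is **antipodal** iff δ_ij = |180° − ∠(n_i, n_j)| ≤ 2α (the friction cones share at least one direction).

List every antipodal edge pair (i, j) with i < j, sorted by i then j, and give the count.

α = atan 0.4 = 21.80°;  2α = 43.60°
n_0 = (-0.9857, +0.1685)
n_1 = (+0.0268, -0.9996)
n_2 = (+0.8332, -0.5530)
n_3 = (-0.4222, +0.9065)
  (0,1): δ = 78.76°  ·
  (0,2): δ = 23.88°  ✓
  (0,3): δ = 124.67°  ·
  (1,2): δ = 125.11°  ·
  (1,3): δ = 23.43°  ✓
  (2,3): δ = 31.45°  ✓
antipodal pairs: 3

count = 3; pairs: (0,2), (1,3), (2,3)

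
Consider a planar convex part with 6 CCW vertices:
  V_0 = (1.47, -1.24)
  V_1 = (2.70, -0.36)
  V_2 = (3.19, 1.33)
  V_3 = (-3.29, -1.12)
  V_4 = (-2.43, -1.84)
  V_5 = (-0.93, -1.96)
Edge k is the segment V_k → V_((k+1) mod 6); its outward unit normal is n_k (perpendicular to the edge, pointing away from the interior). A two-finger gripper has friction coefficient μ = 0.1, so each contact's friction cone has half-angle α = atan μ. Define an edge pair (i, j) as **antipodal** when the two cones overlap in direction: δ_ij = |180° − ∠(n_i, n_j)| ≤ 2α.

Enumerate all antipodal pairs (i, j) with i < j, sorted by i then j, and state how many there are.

α = atan 0.1 = 5.71°;  2α = 11.42°
n_0 = (+0.5819, -0.8133)
n_1 = (+0.9604, -0.2785)
n_2 = (-0.3537, +0.9354)
n_3 = (-0.6419, -0.7668)
n_4 = (-0.0797, -0.9968)
n_5 = (+0.2873, -0.9578)
  (0,1): δ = 141.75°  ·
  (0,2): δ = 14.87°  ·
  (0,3): δ = 104.48°  ·
  (0,4): δ = 139.84°  ·
  (0,5): δ = 161.12°  ·
  (1,2): δ = 53.12°  ·
  (1,3): δ = 66.23°  ·
  (1,4): δ = 101.60°  ·
  (1,5): δ = 122.87°  ·
  (2,3): δ = 60.65°  ·
  (2,4): δ = 25.28°  ·
  (2,5): δ = 4.01°  ✓
  (3,4): δ = 144.64°  ·
  (3,5): δ = 123.36°  ·
  (4,5): δ = 158.73°  ·
antipodal pairs: 1

count = 1; pairs: (2,5)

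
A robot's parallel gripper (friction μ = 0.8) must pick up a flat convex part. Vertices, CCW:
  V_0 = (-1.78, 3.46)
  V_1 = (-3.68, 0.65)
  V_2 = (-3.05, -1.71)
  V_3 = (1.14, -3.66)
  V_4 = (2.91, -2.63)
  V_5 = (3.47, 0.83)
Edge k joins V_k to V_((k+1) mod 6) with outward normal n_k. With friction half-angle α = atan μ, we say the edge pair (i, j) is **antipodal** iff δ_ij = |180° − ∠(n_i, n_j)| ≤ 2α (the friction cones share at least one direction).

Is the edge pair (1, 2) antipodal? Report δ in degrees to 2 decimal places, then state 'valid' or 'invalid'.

δ = 129.90°, invalid

α = atan 0.8 = 38.66°;  2α = 77.32°
edge 1: e_1 = (+0.63, -2.36);  n_1 = (-0.9662, -0.2579)
edge 2: e_2 = (+4.19, -1.95);  n_2 = (-0.4219, -0.9066)
∠(n_1, n_2) = 50.10°
δ = |180° − 50.10°| = 129.90°
129.90° > 2α = 77.32°  →  invalid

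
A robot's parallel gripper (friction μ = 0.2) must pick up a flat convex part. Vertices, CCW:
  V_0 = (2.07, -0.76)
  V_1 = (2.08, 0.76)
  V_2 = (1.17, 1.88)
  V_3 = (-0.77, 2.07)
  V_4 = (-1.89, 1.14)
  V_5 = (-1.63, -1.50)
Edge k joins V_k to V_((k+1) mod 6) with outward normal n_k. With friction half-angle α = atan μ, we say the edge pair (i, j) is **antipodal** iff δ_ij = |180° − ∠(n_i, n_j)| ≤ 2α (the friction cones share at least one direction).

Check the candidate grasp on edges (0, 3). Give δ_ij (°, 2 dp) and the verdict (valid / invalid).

α = atan 0.2 = 11.31°;  2α = 22.62°
edge 0: e_0 = (+0.01, +1.52);  n_0 = (+1.0000, -0.0066)
edge 3: e_3 = (-1.12, -0.93);  n_3 = (-0.6388, +0.7693)
∠(n_0, n_3) = 130.08°
δ = |180° − 130.08°| = 49.92°
49.92° > 2α = 22.62°  →  invalid

δ = 49.92°, invalid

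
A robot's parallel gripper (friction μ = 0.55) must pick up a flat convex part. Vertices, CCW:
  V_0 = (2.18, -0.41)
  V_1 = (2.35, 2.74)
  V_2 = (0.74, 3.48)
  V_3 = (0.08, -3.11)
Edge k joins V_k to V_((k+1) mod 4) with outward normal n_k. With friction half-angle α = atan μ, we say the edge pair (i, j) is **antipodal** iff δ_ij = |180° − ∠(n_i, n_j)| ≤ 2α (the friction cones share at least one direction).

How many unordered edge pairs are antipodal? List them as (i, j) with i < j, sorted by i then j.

α = atan 0.55 = 28.81°;  2α = 57.62°
n_0 = (+0.9985, -0.0539)
n_1 = (+0.4176, +0.9086)
n_2 = (-0.9950, +0.0997)
n_3 = (+0.7894, -0.6139)
  (0,1): δ = 111.60°  ·
  (0,2): δ = 2.63°  ✓
  (0,3): δ = 145.21°  ·
  (1,2): δ = 71.03°  ·
  (1,3): δ = 76.81°  ·
  (2,3): δ = 32.16°  ✓
antipodal pairs: 2

count = 2; pairs: (0,2), (2,3)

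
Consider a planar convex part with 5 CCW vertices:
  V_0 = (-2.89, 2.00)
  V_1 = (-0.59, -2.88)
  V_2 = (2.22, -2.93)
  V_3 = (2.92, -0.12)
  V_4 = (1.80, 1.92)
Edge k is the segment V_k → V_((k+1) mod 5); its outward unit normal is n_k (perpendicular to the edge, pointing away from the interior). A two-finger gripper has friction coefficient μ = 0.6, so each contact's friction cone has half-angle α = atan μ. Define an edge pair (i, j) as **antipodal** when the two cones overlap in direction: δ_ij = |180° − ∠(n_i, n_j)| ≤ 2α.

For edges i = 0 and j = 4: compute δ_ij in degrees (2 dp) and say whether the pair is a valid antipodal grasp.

α = atan 0.6 = 30.96°;  2α = 61.93°
edge 0: e_0 = (+2.30, -4.88);  n_0 = (-0.9046, -0.4263)
edge 4: e_4 = (-4.69, +0.08);  n_4 = (+0.0171, +0.9999)
∠(n_0, n_4) = 116.21°
δ = |180° − 116.21°| = 63.79°
63.79° > 2α = 61.93°  →  invalid

δ = 63.79°, invalid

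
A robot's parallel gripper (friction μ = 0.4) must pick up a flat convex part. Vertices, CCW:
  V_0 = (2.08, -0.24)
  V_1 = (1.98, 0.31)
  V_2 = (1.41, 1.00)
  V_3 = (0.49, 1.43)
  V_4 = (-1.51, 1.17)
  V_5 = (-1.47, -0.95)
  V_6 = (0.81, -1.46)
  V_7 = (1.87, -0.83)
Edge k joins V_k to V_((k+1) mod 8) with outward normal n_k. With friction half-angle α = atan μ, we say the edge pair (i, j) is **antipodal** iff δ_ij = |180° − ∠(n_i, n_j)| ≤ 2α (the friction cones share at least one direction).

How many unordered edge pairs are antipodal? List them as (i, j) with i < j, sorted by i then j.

count = 7; pairs: (0,4), (1,4), (1,5), (2,5), (3,5), (3,6), (4,7)

α = atan 0.4 = 21.80°;  2α = 43.60°
n_0 = (+0.9839, +0.1789)
n_1 = (+0.7710, +0.6369)
n_2 = (+0.4234, +0.9059)
n_3 = (-0.1289, +0.9917)
n_4 = (-0.9998, -0.0189)
n_5 = (-0.2183, -0.9759)
n_6 = (+0.5109, -0.8596)
n_7 = (+0.9421, -0.3353)
  (0,1): δ = 150.75°  ·
  (0,2): δ = 125.36°  ·
  (0,3): δ = 92.90°  ·
  (0,4): δ = 9.22°  ✓
  (0,5): δ = 67.09°  ·
  (0,6): δ = 110.42°  ·
  (0,7): δ = 150.10°  ·
  (1,2): δ = 154.61°  ·
  (1,3): δ = 122.15°  ·
  (1,4): δ = 38.48°  ✓
  (1,5): δ = 37.83°  ✓
  (1,6): δ = 81.17°  ·
  (1,7): δ = 120.85°  ·
  (2,3): δ = 147.54°  ·
  (2,4): δ = 63.87°  ·
  (2,5): δ = 12.44°  ✓
  (2,6): δ = 55.78°  ·
  (2,7): δ = 95.46°  ·
  (3,4): δ = 96.33°  ·
  (3,5): δ = 20.02°  ✓
  (3,6): δ = 23.32°  ✓
  (3,7): δ = 63.00°  ·
  (4,5): δ = 103.69°  ·
  (4,6): δ = 60.36°  ·
  (4,7): δ = 20.67°  ✓
  (5,6): δ = 136.67°  ·
  (5,7): δ = 96.98°  ·
  (6,7): δ = 140.32°  ·
antipodal pairs: 7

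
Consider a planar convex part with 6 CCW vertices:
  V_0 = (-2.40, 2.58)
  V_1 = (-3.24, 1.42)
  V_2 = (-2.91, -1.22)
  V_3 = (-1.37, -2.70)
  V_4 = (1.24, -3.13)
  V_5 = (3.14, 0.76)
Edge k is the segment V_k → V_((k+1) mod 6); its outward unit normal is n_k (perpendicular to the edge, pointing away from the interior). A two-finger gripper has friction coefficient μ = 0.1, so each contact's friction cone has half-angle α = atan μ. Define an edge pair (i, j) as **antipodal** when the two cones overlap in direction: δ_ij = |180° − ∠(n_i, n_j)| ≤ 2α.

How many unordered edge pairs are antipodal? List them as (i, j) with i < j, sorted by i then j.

α = atan 0.1 = 5.71°;  2α = 11.42°
n_0 = (-0.8099, +0.5865)
n_1 = (-0.9923, -0.1240)
n_2 = (-0.6929, -0.7210)
n_3 = (-0.1626, -0.9867)
n_4 = (+0.8985, -0.4389)
n_5 = (+0.3121, +0.9500)
  (0,1): δ = 136.97°  ·
  (0,2): δ = 97.95°  ·
  (0,3): δ = 63.45°  ·
  (0,4): δ = 9.88°  ✓
  (0,5): δ = 107.72°  ·
  (1,2): δ = 140.99°  ·
  (1,3): δ = 106.48°  ·
  (1,4): δ = 33.16°  ·
  (1,5): δ = 64.69°  ·
  (2,3): δ = 145.49°  ·
  (2,4): δ = 72.17°  ·
  (2,5): δ = 25.68°  ·
  (3,4): δ = 106.68°  ·
  (3,5): δ = 8.83°  ✓
  (4,5): δ = 82.15°  ·
antipodal pairs: 2

count = 2; pairs: (0,4), (3,5)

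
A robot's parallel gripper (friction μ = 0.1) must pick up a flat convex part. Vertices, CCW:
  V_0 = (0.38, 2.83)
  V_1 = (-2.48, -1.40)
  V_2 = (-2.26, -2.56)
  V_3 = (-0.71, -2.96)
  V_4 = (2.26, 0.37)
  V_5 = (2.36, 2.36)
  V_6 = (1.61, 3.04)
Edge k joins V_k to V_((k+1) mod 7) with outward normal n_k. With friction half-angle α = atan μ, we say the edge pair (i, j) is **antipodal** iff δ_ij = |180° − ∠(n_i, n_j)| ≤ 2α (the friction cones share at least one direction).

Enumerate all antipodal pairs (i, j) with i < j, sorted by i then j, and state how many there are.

α = atan 0.1 = 5.71°;  2α = 11.42°
n_0 = (-0.8284, +0.5601)
n_1 = (-0.9825, -0.1863)
n_2 = (-0.2499, -0.9683)
n_3 = (+0.7463, -0.6656)
n_4 = (+0.9987, -0.0502)
n_5 = (+0.6717, +0.7408)
n_6 = (-0.1683, +0.9857)
  (0,1): δ = 135.20°  ·
  (0,2): δ = 70.41°  ·
  (0,3): δ = 7.67°  ✓
  (0,4): δ = 31.19°  ·
  (0,5): δ = 81.87°  ·
  (0,6): δ = 133.75°  ·
  (1,2): δ = 115.21°  ·
  (1,3): δ = 52.47°  ·
  (1,4): δ = 13.62°  ·
  (1,5): δ = 37.06°  ·
  (1,6): δ = 88.95°  ·
  (2,3): δ = 117.26°  ·
  (2,4): δ = 78.41°  ·
  (2,5): δ = 27.73°  ·
  (2,6): δ = 24.16°  ·
  (3,4): δ = 141.15°  ·
  (3,5): δ = 90.47°  ·
  (3,6): δ = 38.58°  ·
  (4,5): δ = 129.32°  ·
  (4,6): δ = 77.43°  ·
  (5,6): δ = 128.11°  ·
antipodal pairs: 1

count = 1; pairs: (0,3)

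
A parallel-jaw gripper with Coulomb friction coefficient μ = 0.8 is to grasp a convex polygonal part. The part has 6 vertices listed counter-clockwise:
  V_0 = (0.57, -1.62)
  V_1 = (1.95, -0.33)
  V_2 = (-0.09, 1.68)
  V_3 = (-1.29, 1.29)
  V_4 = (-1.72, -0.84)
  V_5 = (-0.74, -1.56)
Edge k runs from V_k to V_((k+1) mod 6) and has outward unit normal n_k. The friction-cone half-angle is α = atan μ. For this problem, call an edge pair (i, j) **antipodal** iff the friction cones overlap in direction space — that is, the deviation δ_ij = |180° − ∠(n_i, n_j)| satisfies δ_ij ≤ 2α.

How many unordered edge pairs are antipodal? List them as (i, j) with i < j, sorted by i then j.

count = 7; pairs: (0,2), (0,3), (1,3), (1,4), (1,5), (2,4), (2,5)

α = atan 0.8 = 38.66°;  2α = 77.32°
n_0 = (+0.6829, -0.7305)
n_1 = (+0.7018, +0.7123)
n_2 = (-0.3091, +0.9510)
n_3 = (-0.9802, +0.1979)
n_4 = (-0.5921, -0.8059)
n_5 = (-0.0458, -0.9990)
  (0,1): δ = 87.65°  ·
  (0,2): δ = 25.07°  ✓
  (0,3): δ = 35.52°  ✓
  (0,4): δ = 100.63°  ·
  (0,5): δ = 134.31°  ·
  (1,2): δ = 117.42°  ·
  (1,3): δ = 56.84°  ✓
  (1,4): δ = 8.27°  ✓
  (1,5): δ = 41.95°  ✓
  (2,3): δ = 119.42°  ·
  (2,4): δ = 54.31°  ✓
  (2,5): δ = 20.63°  ✓
  (3,4): δ = 114.89°  ·
  (3,5): δ = 81.21°  ·
  (4,5): δ = 146.32°  ·
antipodal pairs: 7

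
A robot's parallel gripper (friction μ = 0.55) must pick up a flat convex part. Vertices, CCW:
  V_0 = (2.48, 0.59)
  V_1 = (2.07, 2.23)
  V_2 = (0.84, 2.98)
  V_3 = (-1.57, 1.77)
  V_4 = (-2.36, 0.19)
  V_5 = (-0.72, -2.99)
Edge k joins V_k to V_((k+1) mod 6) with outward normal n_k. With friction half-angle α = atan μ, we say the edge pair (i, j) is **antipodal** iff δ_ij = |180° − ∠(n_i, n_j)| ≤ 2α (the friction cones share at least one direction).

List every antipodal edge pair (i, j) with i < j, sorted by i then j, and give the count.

α = atan 0.55 = 28.81°;  2α = 57.62°
n_0 = (+0.9701, +0.2425)
n_1 = (+0.5206, +0.8538)
n_2 = (-0.4487, +0.8937)
n_3 = (-0.8944, +0.4472)
n_4 = (-0.8888, -0.4584)
n_5 = (+0.7456, -0.6664)
  (0,1): δ = 135.41°  ·
  (0,2): δ = 77.38°  ·
  (0,3): δ = 40.60°  ✓
  (0,4): δ = 13.24°  ✓
  (0,5): δ = 124.17°  ·
  (1,2): δ = 121.97°  ·
  (1,3): δ = 85.19°  ·
  (1,4): δ = 31.35°  ✓
  (1,5): δ = 79.58°  ·
  (2,3): δ = 143.23°  ·
  (2,4): δ = 89.38°  ·
  (2,5): δ = 21.55°  ✓
  (3,4): δ = 126.15°  ·
  (3,5): δ = 15.23°  ✓
  (4,5): δ = 69.07°  ·
antipodal pairs: 5

count = 5; pairs: (0,3), (0,4), (1,4), (2,5), (3,5)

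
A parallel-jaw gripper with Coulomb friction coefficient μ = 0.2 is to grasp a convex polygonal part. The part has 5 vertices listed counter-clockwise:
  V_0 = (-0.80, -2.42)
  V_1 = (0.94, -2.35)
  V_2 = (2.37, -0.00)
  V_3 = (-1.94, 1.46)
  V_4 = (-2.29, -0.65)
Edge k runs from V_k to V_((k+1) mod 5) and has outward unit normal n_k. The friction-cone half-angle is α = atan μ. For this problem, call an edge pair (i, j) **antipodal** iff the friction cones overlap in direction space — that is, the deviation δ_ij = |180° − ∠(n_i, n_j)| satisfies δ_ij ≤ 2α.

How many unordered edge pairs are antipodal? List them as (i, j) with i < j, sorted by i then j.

count = 2; pairs: (0,2), (1,3)

α = atan 0.2 = 11.31°;  2α = 22.62°
n_0 = (+0.0402, -0.9992)
n_1 = (+0.8543, -0.5198)
n_2 = (+0.3208, +0.9471)
n_3 = (-0.9865, +0.1636)
n_4 = (-0.7650, -0.6440)
  (0,1): δ = 123.62°  ·
  (0,2): δ = 21.02°  ✓
  (0,3): δ = 78.28°  ·
  (0,4): δ = 127.79°  ·
  (1,2): δ = 77.39°  ·
  (1,3): δ = 21.90°  ✓
  (1,4): δ = 71.41°  ·
  (2,3): δ = 80.70°  ·
  (2,4): δ = 31.20°  ·
  (3,4): δ = 130.49°  ·
antipodal pairs: 2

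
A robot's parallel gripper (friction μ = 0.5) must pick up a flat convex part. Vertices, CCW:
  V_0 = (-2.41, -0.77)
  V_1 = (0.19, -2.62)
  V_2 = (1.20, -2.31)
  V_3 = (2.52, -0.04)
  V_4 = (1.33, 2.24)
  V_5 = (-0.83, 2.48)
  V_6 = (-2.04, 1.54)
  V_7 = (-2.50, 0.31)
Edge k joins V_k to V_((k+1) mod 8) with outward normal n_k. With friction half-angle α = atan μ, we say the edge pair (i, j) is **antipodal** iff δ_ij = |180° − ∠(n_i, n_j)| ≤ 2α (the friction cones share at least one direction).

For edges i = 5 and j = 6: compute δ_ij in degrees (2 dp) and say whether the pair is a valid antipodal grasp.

α = atan 0.5 = 26.57°;  2α = 53.13°
edge 5: e_5 = (-1.21, -0.94);  n_5 = (-0.6135, +0.7897)
edge 6: e_6 = (-0.46, -1.23);  n_6 = (-0.9366, +0.3503)
∠(n_5, n_6) = 31.65°
δ = |180° − 31.65°| = 148.35°
148.35° > 2α = 53.13°  →  invalid

δ = 148.35°, invalid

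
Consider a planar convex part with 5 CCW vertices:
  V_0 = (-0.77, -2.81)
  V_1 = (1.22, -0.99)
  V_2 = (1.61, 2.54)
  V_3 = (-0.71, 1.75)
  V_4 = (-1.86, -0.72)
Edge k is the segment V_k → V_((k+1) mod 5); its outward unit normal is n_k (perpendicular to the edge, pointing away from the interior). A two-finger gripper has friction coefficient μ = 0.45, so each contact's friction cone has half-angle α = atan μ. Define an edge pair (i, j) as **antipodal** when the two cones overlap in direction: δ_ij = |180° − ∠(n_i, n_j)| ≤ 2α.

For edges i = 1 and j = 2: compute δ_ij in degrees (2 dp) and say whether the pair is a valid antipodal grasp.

δ = 64.89°, invalid

α = atan 0.45 = 24.23°;  2α = 48.46°
edge 1: e_1 = (+0.39, +3.53);  n_1 = (+0.9940, -0.1098)
edge 2: e_2 = (-2.32, -0.79);  n_2 = (-0.3223, +0.9466)
∠(n_1, n_2) = 115.11°
δ = |180° − 115.11°| = 64.89°
64.89° > 2α = 48.46°  →  invalid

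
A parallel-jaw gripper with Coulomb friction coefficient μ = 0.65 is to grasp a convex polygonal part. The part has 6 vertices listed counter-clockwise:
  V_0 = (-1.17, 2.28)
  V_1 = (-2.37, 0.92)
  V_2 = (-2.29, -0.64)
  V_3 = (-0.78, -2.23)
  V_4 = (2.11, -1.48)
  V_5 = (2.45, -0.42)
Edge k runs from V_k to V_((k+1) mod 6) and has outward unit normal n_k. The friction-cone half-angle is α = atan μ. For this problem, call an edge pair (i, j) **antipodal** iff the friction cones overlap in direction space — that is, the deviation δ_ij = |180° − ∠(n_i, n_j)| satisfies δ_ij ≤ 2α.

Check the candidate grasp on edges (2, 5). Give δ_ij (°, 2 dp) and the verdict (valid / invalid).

δ = 9.76°, valid

α = atan 0.65 = 33.02°;  2α = 66.05°
edge 2: e_2 = (+1.51, -1.59);  n_2 = (-0.7251, -0.6886)
edge 5: e_5 = (-3.62, +2.70);  n_5 = (+0.5979, +0.8016)
∠(n_2, n_5) = 170.24°
δ = |180° − 170.24°| = 9.76°
9.76° ≤ 2α = 66.05°  →  valid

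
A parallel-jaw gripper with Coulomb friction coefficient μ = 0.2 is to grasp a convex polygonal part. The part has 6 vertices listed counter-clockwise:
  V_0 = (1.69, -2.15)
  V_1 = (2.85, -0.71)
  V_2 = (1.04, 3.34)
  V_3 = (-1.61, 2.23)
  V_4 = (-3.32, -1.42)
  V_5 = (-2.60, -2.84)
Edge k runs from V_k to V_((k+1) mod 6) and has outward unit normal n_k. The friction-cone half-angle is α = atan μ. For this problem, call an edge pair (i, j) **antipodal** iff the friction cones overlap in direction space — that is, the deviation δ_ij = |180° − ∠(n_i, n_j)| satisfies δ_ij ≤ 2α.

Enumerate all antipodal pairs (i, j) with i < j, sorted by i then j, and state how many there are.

α = atan 0.2 = 11.31°;  2α = 22.62°
n_0 = (+0.7788, -0.6273)
n_1 = (+0.9130, +0.4080)
n_2 = (-0.3863, +0.9224)
n_3 = (-0.9055, +0.4242)
n_4 = (-0.8919, -0.4522)
n_5 = (+0.1588, -0.9873)
  (0,1): δ = 117.07°  ·
  (0,2): δ = 28.42°  ·
  (0,3): δ = 13.75°  ✓
  (0,4): δ = 65.74°  ·
  (0,5): δ = 137.99°  ·
  (1,2): δ = 91.35°  ·
  (1,3): δ = 49.18°  ·
  (1,4): δ = 2.81°  ✓
  (1,5): δ = 75.06°  ·
  (2,3): δ = 137.83°  ·
  (2,4): δ = 85.84°  ·
  (2,5): δ = 13.59°  ✓
  (3,4): δ = 128.01°  ·
  (3,5): δ = 55.76°  ·
  (4,5): δ = 107.75°  ·
antipodal pairs: 3

count = 3; pairs: (0,3), (1,4), (2,5)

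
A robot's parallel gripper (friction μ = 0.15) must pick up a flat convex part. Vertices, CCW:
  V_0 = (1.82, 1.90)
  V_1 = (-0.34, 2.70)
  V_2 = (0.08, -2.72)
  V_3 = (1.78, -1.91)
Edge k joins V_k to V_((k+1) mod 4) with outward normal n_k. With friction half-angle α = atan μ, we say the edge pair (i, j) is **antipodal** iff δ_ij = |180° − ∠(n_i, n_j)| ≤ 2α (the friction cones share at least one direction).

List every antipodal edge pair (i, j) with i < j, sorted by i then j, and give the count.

α = atan 0.15 = 8.53°;  2α = 17.06°
n_0 = (+0.3473, +0.9377)
n_1 = (-0.9970, -0.0773)
n_2 = (+0.4301, -0.9028)
n_3 = (+0.9999, -0.0105)
  (0,1): δ = 65.25°  ·
  (0,2): δ = 45.80°  ·
  (0,3): δ = 109.72°  ·
  (1,2): δ = 68.95°  ·
  (1,3): δ = 5.03°  ✓
  (2,3): δ = 116.08°  ·
antipodal pairs: 1

count = 1; pairs: (1,3)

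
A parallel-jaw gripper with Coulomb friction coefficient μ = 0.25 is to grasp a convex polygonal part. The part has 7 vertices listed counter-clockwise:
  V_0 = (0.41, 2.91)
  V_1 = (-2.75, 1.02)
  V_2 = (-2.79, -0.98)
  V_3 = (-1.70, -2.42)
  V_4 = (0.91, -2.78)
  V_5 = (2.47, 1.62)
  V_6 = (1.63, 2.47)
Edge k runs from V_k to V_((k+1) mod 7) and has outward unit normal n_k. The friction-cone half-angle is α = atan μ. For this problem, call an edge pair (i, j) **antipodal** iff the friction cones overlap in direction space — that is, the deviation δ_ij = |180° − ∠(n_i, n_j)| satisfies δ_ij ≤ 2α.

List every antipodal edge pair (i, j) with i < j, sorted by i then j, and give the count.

α = atan 0.25 = 14.04°;  2α = 28.07°
n_0 = (-0.5133, +0.8582)
n_1 = (-0.9998, +0.0200)
n_2 = (-0.7973, -0.6035)
n_3 = (-0.1366, -0.9906)
n_4 = (+0.9425, -0.3342)
n_5 = (+0.7113, +0.7029)
n_6 = (+0.3393, +0.9407)
  (0,1): δ = 122.03°  ·
  (0,2): δ = 83.76°  ·
  (0,3): δ = 38.74°  ·
  (0,4): δ = 39.59°  ·
  (0,5): δ = 103.78°  ·
  (0,6): δ = 129.28°  ·
  (1,2): δ = 141.73°  ·
  (1,3): δ = 96.71°  ·
  (1,4): δ = 18.38°  ✓
  (1,5): δ = 45.81°  ·
  (1,6): δ = 71.31°  ·
  (2,3): δ = 134.98°  ·
  (2,4): δ = 56.65°  ·
  (2,5): δ = 7.54°  ✓
  (2,6): δ = 33.04°  ·
  (3,4): δ = 101.67°  ·
  (3,5): δ = 37.49°  ·
  (3,6): δ = 11.98°  ✓
  (4,5): δ = 115.82°  ·
  (4,6): δ = 90.31°  ·
  (5,6): δ = 154.49°  ·
antipodal pairs: 3

count = 3; pairs: (1,4), (2,5), (3,6)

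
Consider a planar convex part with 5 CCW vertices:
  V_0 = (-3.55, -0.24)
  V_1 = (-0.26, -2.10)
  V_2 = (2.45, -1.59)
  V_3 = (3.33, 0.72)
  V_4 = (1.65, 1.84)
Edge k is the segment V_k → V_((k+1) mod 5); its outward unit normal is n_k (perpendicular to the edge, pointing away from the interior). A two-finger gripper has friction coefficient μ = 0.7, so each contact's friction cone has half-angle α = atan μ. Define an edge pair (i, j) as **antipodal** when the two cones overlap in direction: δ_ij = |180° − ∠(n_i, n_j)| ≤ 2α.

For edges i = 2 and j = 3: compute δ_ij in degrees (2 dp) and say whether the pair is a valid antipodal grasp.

δ = 102.84°, invalid

α = atan 0.7 = 34.99°;  2α = 69.98°
edge 2: e_2 = (+0.88, +2.31);  n_2 = (+0.9345, -0.3560)
edge 3: e_3 = (-1.68, +1.12);  n_3 = (+0.5547, +0.8321)
∠(n_2, n_3) = 77.16°
δ = |180° − 77.16°| = 102.84°
102.84° > 2α = 69.98°  →  invalid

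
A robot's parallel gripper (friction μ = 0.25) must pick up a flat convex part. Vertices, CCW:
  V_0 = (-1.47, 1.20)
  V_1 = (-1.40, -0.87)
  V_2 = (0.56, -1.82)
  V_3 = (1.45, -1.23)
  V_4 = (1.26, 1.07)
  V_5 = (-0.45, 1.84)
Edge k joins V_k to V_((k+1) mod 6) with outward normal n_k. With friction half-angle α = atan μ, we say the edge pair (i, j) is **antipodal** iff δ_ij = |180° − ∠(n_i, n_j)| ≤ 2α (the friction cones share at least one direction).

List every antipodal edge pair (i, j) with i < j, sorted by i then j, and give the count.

count = 3; pairs: (0,3), (1,4), (2,5)

α = atan 0.25 = 14.04°;  2α = 28.07°
n_0 = (-0.9994, -0.0338)
n_1 = (-0.4362, -0.8999)
n_2 = (+0.5525, -0.8335)
n_3 = (+0.9966, +0.0823)
n_4 = (+0.4106, +0.9118)
n_5 = (-0.5315, +0.8471)
  (0,1): δ = 117.80°  ·
  (0,2): δ = 58.40°  ·
  (0,3): δ = 2.79°  ✓
  (0,4): δ = 63.82°  ·
  (0,5): δ = 120.17°  ·
  (1,2): δ = 120.60°  ·
  (1,3): δ = 59.42°  ·
  (1,4): δ = 1.62°  ✓
  (1,5): δ = 57.97°  ·
  (2,3): δ = 118.82°  ·
  (2,4): δ = 57.78°  ·
  (2,5): δ = 1.43°  ✓
  (3,4): δ = 118.96°  ·
  (3,5): δ = 62.62°  ·
  (4,5): δ = 123.65°  ·
antipodal pairs: 3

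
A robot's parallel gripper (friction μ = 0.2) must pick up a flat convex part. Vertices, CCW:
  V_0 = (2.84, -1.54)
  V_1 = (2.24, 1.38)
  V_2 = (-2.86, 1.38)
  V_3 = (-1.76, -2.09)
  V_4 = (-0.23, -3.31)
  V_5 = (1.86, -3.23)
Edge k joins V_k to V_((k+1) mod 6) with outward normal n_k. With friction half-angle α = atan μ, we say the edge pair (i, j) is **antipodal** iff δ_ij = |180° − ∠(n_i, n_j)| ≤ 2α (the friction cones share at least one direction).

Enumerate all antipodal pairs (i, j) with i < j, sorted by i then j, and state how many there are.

count = 2; pairs: (0,2), (1,4)

α = atan 0.2 = 11.31°;  2α = 22.62°
n_0 = (+0.9795, +0.2013)
n_1 = (+0.0000, +1.0000)
n_2 = (-0.9532, -0.3022)
n_3 = (-0.6234, -0.7819)
n_4 = (+0.0382, -0.9993)
n_5 = (+0.8651, -0.5016)
  (0,1): δ = 101.61°  ·
  (0,2): δ = 5.98°  ✓
  (0,3): δ = 39.82°  ·
  (0,4): δ = 80.58°  ·
  (0,5): δ = 138.28°  ·
  (1,2): δ = 72.41°  ·
  (1,3): δ = 38.57°  ·
  (1,4): δ = 2.19°  ✓
  (1,5): δ = 59.89°  ·
  (2,3): δ = 146.16°  ·
  (2,4): δ = 105.40°  ·
  (2,5): δ = 47.70°  ·
  (3,4): δ = 139.24°  ·
  (3,5): δ = 81.54°  ·
  (4,5): δ = 122.30°  ·
antipodal pairs: 2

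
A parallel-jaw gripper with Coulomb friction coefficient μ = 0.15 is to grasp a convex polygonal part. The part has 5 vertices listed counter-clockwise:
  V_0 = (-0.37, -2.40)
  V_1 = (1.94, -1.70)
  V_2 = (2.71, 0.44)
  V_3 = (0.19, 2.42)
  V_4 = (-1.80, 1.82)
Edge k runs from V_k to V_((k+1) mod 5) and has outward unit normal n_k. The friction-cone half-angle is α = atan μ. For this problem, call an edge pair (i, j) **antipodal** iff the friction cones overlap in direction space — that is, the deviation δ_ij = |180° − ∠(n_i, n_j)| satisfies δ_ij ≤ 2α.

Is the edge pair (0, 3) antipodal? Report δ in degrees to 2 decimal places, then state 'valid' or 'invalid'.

α = atan 0.15 = 8.53°;  2α = 17.06°
edge 0: e_0 = (+2.31, +0.70);  n_0 = (+0.2900, -0.9570)
edge 3: e_3 = (-1.99, -0.60);  n_3 = (-0.2887, +0.9574)
∠(n_0, n_3) = 179.92°
δ = |180° − 179.92°| = 0.08°
0.08° ≤ 2α = 17.06°  →  valid

δ = 0.08°, valid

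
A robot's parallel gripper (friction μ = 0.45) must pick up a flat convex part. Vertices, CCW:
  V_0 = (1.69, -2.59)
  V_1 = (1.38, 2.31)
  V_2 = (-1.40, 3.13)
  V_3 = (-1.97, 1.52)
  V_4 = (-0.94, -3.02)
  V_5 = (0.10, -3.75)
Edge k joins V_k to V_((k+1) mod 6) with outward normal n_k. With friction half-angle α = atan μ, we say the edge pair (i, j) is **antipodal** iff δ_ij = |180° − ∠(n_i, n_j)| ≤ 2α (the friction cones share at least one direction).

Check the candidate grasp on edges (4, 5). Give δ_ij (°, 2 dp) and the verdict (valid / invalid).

α = atan 0.45 = 24.23°;  2α = 48.46°
edge 4: e_4 = (+1.04, -0.73);  n_4 = (-0.5745, -0.8185)
edge 5: e_5 = (+1.59, +1.16);  n_5 = (+0.5894, -0.8079)
∠(n_4, n_5) = 71.18°
δ = |180° − 71.18°| = 108.82°
108.82° > 2α = 48.46°  →  invalid

δ = 108.82°, invalid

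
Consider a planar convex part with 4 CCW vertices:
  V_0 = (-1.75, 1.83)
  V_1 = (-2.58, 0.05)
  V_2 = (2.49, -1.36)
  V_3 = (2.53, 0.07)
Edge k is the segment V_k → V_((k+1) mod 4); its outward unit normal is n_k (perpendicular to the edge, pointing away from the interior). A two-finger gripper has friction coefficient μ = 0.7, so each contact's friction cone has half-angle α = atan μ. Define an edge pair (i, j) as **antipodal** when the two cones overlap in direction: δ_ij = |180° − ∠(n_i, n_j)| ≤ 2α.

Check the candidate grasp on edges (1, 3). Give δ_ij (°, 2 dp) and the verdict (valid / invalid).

δ = 6.81°, valid

α = atan 0.7 = 34.99°;  2α = 69.98°
edge 1: e_1 = (+5.07, -1.41);  n_1 = (-0.2679, -0.9634)
edge 3: e_3 = (-4.28, +1.76);  n_3 = (+0.3803, +0.9249)
∠(n_1, n_3) = 173.19°
δ = |180° − 173.19°| = 6.81°
6.81° ≤ 2α = 69.98°  →  valid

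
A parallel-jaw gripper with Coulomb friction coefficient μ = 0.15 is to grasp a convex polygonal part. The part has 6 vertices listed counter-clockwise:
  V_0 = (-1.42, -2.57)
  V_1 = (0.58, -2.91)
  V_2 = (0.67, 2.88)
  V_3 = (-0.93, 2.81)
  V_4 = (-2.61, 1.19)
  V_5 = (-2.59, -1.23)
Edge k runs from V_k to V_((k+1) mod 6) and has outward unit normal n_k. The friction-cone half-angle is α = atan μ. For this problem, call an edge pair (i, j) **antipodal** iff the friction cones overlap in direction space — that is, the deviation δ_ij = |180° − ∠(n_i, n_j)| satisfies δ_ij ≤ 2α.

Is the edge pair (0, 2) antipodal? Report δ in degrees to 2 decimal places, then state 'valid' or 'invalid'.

α = atan 0.15 = 8.53°;  2α = 17.06°
edge 0: e_0 = (+2.00, -0.34);  n_0 = (-0.1676, -0.9859)
edge 2: e_2 = (-1.60, -0.07);  n_2 = (-0.0437, +0.9990)
∠(n_0, n_2) = 167.85°
δ = |180° − 167.85°| = 12.15°
12.15° ≤ 2α = 17.06°  →  valid

δ = 12.15°, valid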